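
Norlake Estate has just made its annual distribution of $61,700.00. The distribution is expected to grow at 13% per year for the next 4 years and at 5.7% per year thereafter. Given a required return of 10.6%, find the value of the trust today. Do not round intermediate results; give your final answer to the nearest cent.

$1710780.79

D_1 = 69721.00000
D_2 = 78784.73000
D_3 = 89026.74490
D_4 = 100600.22174
Terminal value at year 4: TV = D_4×(1+g_2)/(r−g_2) = 106334.43438/0.049 = 2170090.49747
P_0 = D_1/(1+r)^1 + D_2/(1+r)^2 + D_3/(1+r)^3 + D_4/(1+r)^4 + TV/(1+r)^4
    = 63038.87884 + 64406.81111 + 65804.42727 + 67232.37144 + 1450298.29822 = 1710780.78689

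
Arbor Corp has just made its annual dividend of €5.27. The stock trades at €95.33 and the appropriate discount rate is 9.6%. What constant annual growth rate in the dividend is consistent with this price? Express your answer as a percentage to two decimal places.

P = D₀(1+g)/(r−g) ⇒ P(r−g) = D₀(1+g) ⇒ g(P+D₀) = P·r − D₀
g = (P·r − D₀)/(P + D₀) = (€95.33×0.096 − €5.27) / (€95.33 + €5.27) = 0.038585

3.86%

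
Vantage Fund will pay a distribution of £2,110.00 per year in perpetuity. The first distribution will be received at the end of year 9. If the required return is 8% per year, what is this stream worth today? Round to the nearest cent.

£14249.59

Value at end of year 8: C / r = £2,110.00 / 0.08 = £26,375.0000
Discount to today: PV = £26,375.0000 / (1 + 0.08)^8 = £26,375.0000 / 1.850930 = £14,249.59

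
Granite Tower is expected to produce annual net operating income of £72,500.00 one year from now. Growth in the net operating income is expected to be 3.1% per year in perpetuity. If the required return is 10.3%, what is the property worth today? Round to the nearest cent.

Growing perpetuity: P = D₁ / (r − g) = £72,500.0000 / (0.103 − 0.031) = £1,006,944.44

£1006944.44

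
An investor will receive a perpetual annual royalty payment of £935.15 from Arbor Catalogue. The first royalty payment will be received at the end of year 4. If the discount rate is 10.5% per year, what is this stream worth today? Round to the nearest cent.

Value at end of year 3: C / r = £935.15 / 0.105 = £8,906.1905
Discount to today: PV = £8,906.1905 / (1 + 0.105)^3 = £8,906.1905 / 1.349233 = £6,600.93

£6600.93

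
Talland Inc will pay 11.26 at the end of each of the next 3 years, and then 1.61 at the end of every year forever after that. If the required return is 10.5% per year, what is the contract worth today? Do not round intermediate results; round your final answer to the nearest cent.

PV of 3-year annuity: 11.26 × [1 − (1+0.105)^−3] / 0.105 = 27.75729
Perpetuity value at year 3: 1.61 / 0.105 = 15.33333
PV of perpetuity: 15.33333 / (1+0.105)^3 = 11.36448
Total PV = 27.75729 + 11.36448 = 39.12177

39.12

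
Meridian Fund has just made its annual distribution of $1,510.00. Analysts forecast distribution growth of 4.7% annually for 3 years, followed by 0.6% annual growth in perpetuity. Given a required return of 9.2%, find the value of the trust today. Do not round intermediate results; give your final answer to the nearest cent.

D_1 = 1580.97000
D_2 = 1655.27559
D_3 = 1733.07354
Terminal value at year 3: TV = D_3×(1+g_2)/(r−g_2) = 1743.47198/0.086 = 20272.93005
P_0 = D_1/(1+r)^1 + D_2/(1+r)^2 + D_3/(1+r)^3 + TV/(1+r)^3
    = 1447.77473 + 1388.11368 + 1330.91119 + 15568.56581 = 19735.36540

$19735.37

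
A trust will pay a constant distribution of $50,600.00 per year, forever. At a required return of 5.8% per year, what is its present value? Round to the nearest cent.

Level perpetuity: PV = C / r = $50,600.00 / 0.058 = $872,413.79

$872413.79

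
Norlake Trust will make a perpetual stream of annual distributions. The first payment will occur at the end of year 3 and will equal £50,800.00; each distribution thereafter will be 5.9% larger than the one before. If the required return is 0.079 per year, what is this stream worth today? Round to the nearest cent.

£2181678.88

Value at end of year 2: C₁ / (r − g) = £50,800.00 / (0.079 − 0.059) = £2,540,000.0000
Discount to today: PV = £2,540,000.0000 / (1 + 0.079)^2 = £2,540,000.0000 / 1.164241 = £2,181,678.88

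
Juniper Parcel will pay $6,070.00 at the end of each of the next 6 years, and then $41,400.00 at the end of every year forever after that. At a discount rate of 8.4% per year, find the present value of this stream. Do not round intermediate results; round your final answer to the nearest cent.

PV of 6-year annuity: $6,070.00 × [1 − (1+0.084)^−6] / 0.084 = 27723.59701
Perpetuity value at year 6: $41,400.00 / 0.084 = 492857.14286
PV of perpetuity: 492857.14286 / (1+0.084)^6 = 303770.33620
Total PV = 27723.59701 + 303770.33620 = 331493.93321

$331493.93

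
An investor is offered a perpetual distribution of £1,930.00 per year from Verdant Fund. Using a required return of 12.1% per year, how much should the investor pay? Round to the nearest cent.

£15950.41

Level perpetuity: PV = C / r = £1,930.00 / 0.121 = £15,950.41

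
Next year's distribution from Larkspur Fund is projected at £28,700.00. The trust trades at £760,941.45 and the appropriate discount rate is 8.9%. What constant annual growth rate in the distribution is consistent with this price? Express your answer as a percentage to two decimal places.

P = D₁/(r−g) ⇒ g = r − D₁/P = 0.089 − £28,700.00/£760,941.45 = 0.051284

5.13%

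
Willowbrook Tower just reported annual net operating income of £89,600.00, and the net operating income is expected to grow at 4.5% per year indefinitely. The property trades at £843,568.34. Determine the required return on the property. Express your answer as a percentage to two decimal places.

15.60%

D₁ = £89,600.00 × 1.045 = £93,632.0000
P = D₁/(r − g) ⇒ r = D₁/P + g = £93,632.0000/£843,568.34 + 0.045 = 0.110995 + 0.045 = 0.155995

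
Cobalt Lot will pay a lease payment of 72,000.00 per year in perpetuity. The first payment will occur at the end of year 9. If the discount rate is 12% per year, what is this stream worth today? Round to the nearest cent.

242329.94

Value at end of year 8: C / r = 72,000.00 / 0.12 = 600,000.0000
Discount to today: PV = 600,000.0000 / (1 + 0.12)^8 = 600,000.0000 / 2.475963 = 242,329.94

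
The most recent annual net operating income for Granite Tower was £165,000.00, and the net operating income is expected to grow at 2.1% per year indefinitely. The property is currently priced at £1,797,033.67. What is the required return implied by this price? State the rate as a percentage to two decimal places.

11.47%

D₁ = £165,000.00 × 1.021 = £168,465.0000
P = D₁/(r − g) ⇒ r = D₁/P + g = £168,465.0000/£1,797,033.67 + 0.021 = 0.093746 + 0.021 = 0.114746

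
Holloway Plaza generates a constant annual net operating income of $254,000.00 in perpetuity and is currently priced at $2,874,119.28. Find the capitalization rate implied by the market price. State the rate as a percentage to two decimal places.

8.84%

P = C/r ⇒ r = C/P = $254,000.00/$2,874,119.28 = 0.088375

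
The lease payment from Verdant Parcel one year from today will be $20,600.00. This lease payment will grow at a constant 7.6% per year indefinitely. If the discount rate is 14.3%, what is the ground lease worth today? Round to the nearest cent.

Growing perpetuity: P = D₁ / (r − g) = $20,600.0000 / (0.143 − 0.076) = $307,462.69

$307462.69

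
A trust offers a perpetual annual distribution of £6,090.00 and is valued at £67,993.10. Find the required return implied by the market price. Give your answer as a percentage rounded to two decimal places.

8.96%

P = C/r ⇒ r = C/P = £6,090.00/£67,993.10 = 0.089568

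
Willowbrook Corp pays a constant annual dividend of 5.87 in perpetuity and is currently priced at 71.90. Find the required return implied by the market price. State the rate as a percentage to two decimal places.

8.16%

P = C/r ⇒ r = C/P = 5.87/71.90 = 0.081641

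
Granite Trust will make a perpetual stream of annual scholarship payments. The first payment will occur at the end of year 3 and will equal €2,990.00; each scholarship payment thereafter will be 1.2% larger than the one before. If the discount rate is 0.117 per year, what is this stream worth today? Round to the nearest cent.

Value at end of year 2: C₁ / (r − g) = €2,990.00 / (0.117 − 0.012) = €28,476.1905
Discount to today: PV = €28,476.1905 / (1 + 0.117)^2 = €28,476.1905 / 1.247689 = €22,823.15

€22823.15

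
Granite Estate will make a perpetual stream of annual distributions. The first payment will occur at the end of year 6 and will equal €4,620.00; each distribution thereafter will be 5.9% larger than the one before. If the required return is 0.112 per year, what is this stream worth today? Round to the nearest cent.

€51267.50

Value at end of year 5: C₁ / (r − g) = €4,620.00 / (0.112 − 0.059) = €87,169.8113
Discount to today: PV = €87,169.8113 / (1 + 0.112)^5 = €87,169.8113 / 1.700294 = €51,267.50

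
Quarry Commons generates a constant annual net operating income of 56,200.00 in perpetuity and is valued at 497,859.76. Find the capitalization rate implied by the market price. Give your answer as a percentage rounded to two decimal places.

11.29%

P = C/r ⇒ r = C/P = 56,200.00/497,859.76 = 0.112883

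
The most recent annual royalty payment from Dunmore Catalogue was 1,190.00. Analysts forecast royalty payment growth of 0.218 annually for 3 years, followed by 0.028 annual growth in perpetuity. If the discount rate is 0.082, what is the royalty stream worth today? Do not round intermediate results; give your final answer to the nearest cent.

D_1 = 1449.42000
D_2 = 1765.39356
D_3 = 2150.24936
Terminal value at year 3: TV = D_3×(1+g_2)/(r−g_2) = 2210.45634/0.054 = 40934.37663
P_0 = D_1/(1+r)^1 + D_2/(1+r)^2 + D_3/(1+r)^3 + TV/(1+r)^3
    = 1339.57486 + 1507.95026 + 1697.48929 + 32315.16657 = 36860.18098

36860.18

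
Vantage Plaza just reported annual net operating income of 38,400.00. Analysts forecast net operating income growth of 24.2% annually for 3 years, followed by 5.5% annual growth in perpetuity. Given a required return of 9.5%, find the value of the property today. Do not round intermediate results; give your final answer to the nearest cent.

1626895.17

D_1 = 47692.80000
D_2 = 59234.45760
D_3 = 73569.19634
Terminal value at year 3: TV = D_3×(1+g_2)/(r−g_2) = 77615.50214/0.04 = 1940387.55345
P_0 = D_1/(1+r)^1 + D_2/(1+r)^2 + D_3/(1+r)^3 + TV/(1+r)^3
    = 43555.06849 + 49402.18728 + 56034.26173 + 1477903.65322 = 1626895.17073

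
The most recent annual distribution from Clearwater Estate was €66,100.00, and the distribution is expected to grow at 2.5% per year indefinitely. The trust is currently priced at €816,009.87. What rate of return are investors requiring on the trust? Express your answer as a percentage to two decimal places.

D₁ = €66,100.00 × 1.025 = €67,752.5000
P = D₁/(r − g) ⇒ r = D₁/P + g = €67,752.5000/€816,009.87 + 0.025 = 0.083029 + 0.025 = 0.108029

10.80%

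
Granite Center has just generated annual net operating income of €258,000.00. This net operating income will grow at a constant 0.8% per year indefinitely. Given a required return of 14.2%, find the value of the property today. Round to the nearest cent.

€1940776.12

D₁ = D₀ × (1 + g) = €258,000.00 × 1.008 = €260,064.0000
Growing perpetuity: P = D₁ / (r − g) = €260,064.0000 / (0.142 − 0.008) = €1,940,776.12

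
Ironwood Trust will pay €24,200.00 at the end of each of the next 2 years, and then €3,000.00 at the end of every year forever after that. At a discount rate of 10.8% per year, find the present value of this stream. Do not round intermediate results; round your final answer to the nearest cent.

€64179.92

PV of 2-year annuity: €24,200.00 × [1 − (1+0.108)^−2] / 0.108 = 41553.38920
Perpetuity value at year 2: €3,000.00 / 0.108 = 27777.77778
PV of perpetuity: 27777.77778 / (1+0.108)^2 = 22626.53118
Total PV = 41553.38920 + 22626.53118 = 64179.92038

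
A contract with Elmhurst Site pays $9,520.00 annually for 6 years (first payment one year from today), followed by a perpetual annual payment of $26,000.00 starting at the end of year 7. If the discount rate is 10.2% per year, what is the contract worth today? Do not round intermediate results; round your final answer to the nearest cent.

$183545.99

PV of 6-year annuity: $9,520.00 × [1 − (1+0.102)^−6] / 0.102 = 41220.19720
Perpetuity value at year 6: $26,000.00 / 0.102 = 254901.96078
PV of perpetuity: 254901.96078 / (1+0.102)^6 = 142325.79197
Total PV = 41220.19720 + 142325.79197 = 183545.98917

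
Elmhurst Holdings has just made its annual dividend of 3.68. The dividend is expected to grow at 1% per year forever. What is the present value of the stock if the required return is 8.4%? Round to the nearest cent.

D₁ = D₀ × (1 + g) = 3.68 × 1.01 = 3.7168
Growing perpetuity: P = D₁ / (r − g) = 3.7168 / (0.084 − 0.01) = 50.23

50.23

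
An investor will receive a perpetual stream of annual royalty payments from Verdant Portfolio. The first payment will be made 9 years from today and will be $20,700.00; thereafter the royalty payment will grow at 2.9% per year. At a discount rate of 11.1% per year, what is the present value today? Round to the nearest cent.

$108753.70

Value at end of year 8: C₁ / (r − g) = $20,700.00 / (0.111 − 0.029) = $252,439.0244
Discount to today: PV = $252,439.0244 / (1 + 0.111)^8 = $252,439.0244 / 2.321200 = $108,753.70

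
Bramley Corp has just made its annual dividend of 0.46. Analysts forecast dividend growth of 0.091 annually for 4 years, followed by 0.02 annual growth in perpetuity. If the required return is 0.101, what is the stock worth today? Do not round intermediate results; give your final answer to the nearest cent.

7.38

D_1 = 0.50186
D_2 = 0.54753
D_3 = 0.59735
D_4 = 0.65171
Terminal value at year 4: TV = D_4×(1+g_2)/(r−g_2) = 0.66475/0.081 = 8.20676
P_0 = D_1/(1+r)^1 + D_2/(1+r)^2 + D_3/(1+r)^3 + D_4/(1+r)^4 + TV/(1+r)^4
    = 0.45582 + 0.45168 + 0.44758 + 0.44351 + 5.58499 = 7.38359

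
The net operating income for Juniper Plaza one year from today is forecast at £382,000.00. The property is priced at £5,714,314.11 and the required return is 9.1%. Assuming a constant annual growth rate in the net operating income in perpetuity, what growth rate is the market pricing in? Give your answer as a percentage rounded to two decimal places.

2.42%

P = D₁/(r−g) ⇒ g = r − D₁/P = 0.091 − £382,000.00/£5,714,314.11 = 0.024150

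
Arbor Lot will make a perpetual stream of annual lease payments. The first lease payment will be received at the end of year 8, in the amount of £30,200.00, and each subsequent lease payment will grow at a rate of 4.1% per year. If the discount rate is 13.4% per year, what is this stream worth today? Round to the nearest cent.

Value at end of year 7: C₁ / (r − g) = £30,200.00 / (0.134 − 0.041) = £324,731.1828
Discount to today: PV = £324,731.1828 / (1 + 0.134)^7 = £324,731.1828 / 2.411523 = £134,658.14

£134658.14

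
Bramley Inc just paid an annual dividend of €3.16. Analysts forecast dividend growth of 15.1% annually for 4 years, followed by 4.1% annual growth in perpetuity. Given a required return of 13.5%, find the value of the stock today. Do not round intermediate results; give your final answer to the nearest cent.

D_1 = 3.63716
D_2 = 4.18637
D_3 = 4.81851
D_4 = 5.54611
Terminal value at year 4: TV = D_4×(1+g_2)/(r−g_2) = 5.77350/0.094 = 61.42020
P_0 = D_1/(1+r)^1 + D_2/(1+r)^2 + D_3/(1+r)^3 + D_4/(1+r)^4 + TV/(1+r)^4
    = 3.20455 + 3.24972 + 3.29553 + 3.34199 + 37.01074 = 50.10253

€50.10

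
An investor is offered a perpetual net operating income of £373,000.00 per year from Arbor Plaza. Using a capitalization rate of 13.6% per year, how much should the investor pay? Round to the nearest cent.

Level perpetuity: PV = C / r = £373,000.00 / 0.136 = £2,742,647.06

£2742647.06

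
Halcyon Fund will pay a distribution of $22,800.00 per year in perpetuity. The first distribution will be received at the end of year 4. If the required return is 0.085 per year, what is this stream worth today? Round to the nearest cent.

Value at end of year 3: C / r = $22,800.00 / 0.085 = $268,235.2941
Discount to today: PV = $268,235.2941 / (1 + 0.085)^3 = $268,235.2941 / 1.277289 = $210,003.58

$210003.58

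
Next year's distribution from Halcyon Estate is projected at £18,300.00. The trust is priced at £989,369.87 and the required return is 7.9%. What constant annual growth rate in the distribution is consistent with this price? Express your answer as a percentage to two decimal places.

6.05%

P = D₁/(r−g) ⇒ g = r − D₁/P = 0.079 − £18,300.00/£989,369.87 = 0.060503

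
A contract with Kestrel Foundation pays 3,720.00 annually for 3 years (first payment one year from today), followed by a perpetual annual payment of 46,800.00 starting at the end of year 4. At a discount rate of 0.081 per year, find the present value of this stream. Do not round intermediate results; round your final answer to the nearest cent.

PV of 3-year annuity: 3,720.00 × [1 − (1+0.081)^−3] / 0.081 = 9569.52876
Perpetuity value at year 3: 46,800.00 / 0.081 = 577777.77778
PV of perpetuity: 577777.77778 / (1+0.081)^3 = 457386.93212
Total PV = 9569.52876 + 457386.93212 = 466956.46088

466956.46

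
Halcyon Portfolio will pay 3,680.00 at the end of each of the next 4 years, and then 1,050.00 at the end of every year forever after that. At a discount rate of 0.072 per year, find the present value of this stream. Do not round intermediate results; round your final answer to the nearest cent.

23451.62

PV of 4-year annuity: 3,680.00 × [1 − (1+0.072)^−4] / 0.072 = 12408.86407
Perpetuity value at year 4: 1,050.00 / 0.072 = 14583.33333
PV of perpetuity: 14583.33333 / (1+0.072)^4 = 11042.76071
Total PV = 12408.86407 + 11042.76071 = 23451.62477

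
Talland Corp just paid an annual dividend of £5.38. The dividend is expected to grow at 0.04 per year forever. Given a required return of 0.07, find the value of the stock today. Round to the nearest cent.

£186.51

D₁ = D₀ × (1 + g) = £5.38 × 1.04 = £5.5952
Growing perpetuity: P = D₁ / (r − g) = £5.5952 / (0.07 − 0.04) = £186.51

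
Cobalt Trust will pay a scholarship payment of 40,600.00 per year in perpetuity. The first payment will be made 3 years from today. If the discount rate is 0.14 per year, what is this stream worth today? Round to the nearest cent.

Value at end of year 2: C / r = 40,600.00 / 0.14 = 290,000.0000
Discount to today: PV = 290,000.0000 / (1 + 0.14)^2 = 290,000.0000 / 1.299600 = 223,145.58

223145.58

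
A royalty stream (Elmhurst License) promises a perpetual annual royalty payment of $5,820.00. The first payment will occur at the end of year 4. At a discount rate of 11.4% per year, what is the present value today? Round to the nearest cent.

$36928.58

Value at end of year 3: C / r = $5,820.00 / 0.114 = $51,052.6316
Discount to today: PV = $51,052.6316 / (1 + 0.114)^3 = $51,052.6316 / 1.382470 = $36,928.58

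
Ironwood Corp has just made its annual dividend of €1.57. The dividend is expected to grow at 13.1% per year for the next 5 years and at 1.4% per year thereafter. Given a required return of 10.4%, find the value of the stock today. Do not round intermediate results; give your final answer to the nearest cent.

D_1 = 1.77567
D_2 = 2.00828
D_3 = 2.27137
D_4 = 2.56892
D_5 = 2.90545
Terminal value at year 5: TV = D_5×(1+g_2)/(r−g_2) = 2.94612/0.09 = 32.73468
P_0 = D_1/(1+r)^1 + D_2/(1+r)^2 + D_3/(1+r)^3 + D_4/(1+r)^4 + D_5/(1+r)^5 + TV/(1+r)^5
    = 1.60840 + 1.64773 + 1.68803 + 1.72931 + 1.77161 + 19.96010 = 28.40518

€28.41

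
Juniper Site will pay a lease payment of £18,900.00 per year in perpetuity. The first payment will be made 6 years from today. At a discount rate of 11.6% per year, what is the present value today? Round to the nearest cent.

Value at end of year 5: C / r = £18,900.00 / 0.116 = £162,931.0345
Discount to today: PV = £162,931.0345 / (1 + 0.116)^5 = £162,931.0345 / 1.731095 = £94,120.20

£94120.20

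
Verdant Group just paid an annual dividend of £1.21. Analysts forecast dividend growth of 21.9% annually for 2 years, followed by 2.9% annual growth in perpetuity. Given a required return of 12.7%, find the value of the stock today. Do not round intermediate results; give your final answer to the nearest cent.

D_1 = 1.47499
D_2 = 1.79801
Terminal value at year 2: TV = D_2×(1+g_2)/(r−g_2) = 1.85016/0.098 = 18.87913
P_0 = D_1/(1+r)^1 + D_2/(1+r)^2 + TV/(1+r)^2
    = 1.30878 + 1.41561 + 14.86395 = 17.58834

£17.59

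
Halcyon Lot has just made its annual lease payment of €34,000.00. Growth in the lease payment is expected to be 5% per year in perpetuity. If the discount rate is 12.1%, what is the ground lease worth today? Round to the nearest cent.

D₁ = D₀ × (1 + g) = €34,000.00 × 1.05 = €35,700.0000
Growing perpetuity: P = D₁ / (r − g) = €35,700.0000 / (0.121 − 0.05) = €502,816.90

€502816.90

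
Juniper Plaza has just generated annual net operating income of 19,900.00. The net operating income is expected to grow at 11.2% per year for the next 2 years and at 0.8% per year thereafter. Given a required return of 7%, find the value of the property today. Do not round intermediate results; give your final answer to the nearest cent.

391607.04

D_1 = 22128.80000
D_2 = 24607.22560
Terminal value at year 2: TV = D_2×(1+g_2)/(r−g_2) = 24804.08340/0.062 = 400065.86137
P_0 = D_1/(1+r)^1 + D_2/(1+r)^2 + TV/(1+r)^2
    = 20681.12150 + 21492.90383 + 349433.01718 = 391607.04251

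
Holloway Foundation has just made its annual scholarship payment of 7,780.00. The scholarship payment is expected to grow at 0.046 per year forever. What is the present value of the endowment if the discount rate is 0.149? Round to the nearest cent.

79008.54

D₁ = D₀ × (1 + g) = 7,780.00 × 1.046 = 8,137.8800
Growing perpetuity: P = D₁ / (r − g) = 8,137.8800 / (0.149 − 0.046) = 79,008.54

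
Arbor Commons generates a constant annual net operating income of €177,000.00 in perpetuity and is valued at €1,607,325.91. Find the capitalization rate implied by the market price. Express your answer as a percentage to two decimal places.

11.01%

P = C/r ⇒ r = C/P = €177,000.00/€1,607,325.91 = 0.110121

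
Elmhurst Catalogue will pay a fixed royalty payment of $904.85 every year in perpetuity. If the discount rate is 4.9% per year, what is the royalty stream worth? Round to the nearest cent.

Level perpetuity: PV = C / r = $904.85 / 0.049 = $18,466.33

$18466.33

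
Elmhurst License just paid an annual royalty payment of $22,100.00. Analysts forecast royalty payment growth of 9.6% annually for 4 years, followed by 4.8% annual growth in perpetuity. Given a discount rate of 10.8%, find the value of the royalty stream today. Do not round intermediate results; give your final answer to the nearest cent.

$455592.73

D_1 = 24221.60000
D_2 = 26546.87360
D_3 = 29095.37347
D_4 = 31888.52932
Terminal value at year 4: TV = D_4×(1+g_2)/(r−g_2) = 33419.17873/0.06 = 556986.31209
P_0 = D_1/(1+r)^1 + D_2/(1+r)^2 + D_3/(1+r)^3 + D_4/(1+r)^4 + TV/(1+r)^4
    = 21860.64982 + 21623.89188 + 21389.69810 + 21158.04072 + 369560.44465 = 455592.72518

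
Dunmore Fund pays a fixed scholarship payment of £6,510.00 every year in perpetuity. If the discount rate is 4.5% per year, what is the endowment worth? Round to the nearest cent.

Level perpetuity: PV = C / r = £6,510.00 / 0.045 = £144,666.67

£144666.67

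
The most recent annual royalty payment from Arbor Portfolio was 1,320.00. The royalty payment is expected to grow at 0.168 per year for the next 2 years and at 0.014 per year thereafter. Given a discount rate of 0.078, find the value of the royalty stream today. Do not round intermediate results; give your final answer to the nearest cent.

D_1 = 1541.76000
D_2 = 1800.77568
Terminal value at year 2: TV = D_2×(1+g_2)/(r−g_2) = 1825.98654/0.064 = 28531.03968
P_0 = D_1/(1+r)^1 + D_2/(1+r)^2 + TV/(1+r)^2
    = 1430.20408 + 1549.60888 + 24551.61561 = 27531.42857

27531.43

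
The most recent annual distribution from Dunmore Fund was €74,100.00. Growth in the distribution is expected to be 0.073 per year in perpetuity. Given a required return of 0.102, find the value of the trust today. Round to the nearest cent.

€2741700.00

D₁ = D₀ × (1 + g) = €74,100.00 × 1.073 = €79,509.3000
Growing perpetuity: P = D₁ / (r − g) = €79,509.3000 / (0.102 − 0.073) = €2,741,700.00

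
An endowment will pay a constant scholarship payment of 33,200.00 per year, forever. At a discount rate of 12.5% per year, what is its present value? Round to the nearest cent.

Level perpetuity: PV = C / r = 33,200.00 / 0.125 = 265,600.00

265600.00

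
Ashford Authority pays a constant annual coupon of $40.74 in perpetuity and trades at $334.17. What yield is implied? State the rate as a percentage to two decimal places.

12.19%

P = C/r ⇒ r = C/P = $40.74/$334.17 = 0.121914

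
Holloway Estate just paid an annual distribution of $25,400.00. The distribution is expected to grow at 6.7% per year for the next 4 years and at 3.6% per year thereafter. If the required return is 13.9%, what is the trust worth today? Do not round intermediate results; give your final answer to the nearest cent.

$283279.04

D_1 = 27101.80000
D_2 = 28917.62060
D_3 = 30855.10118
D_4 = 32922.39296
Terminal value at year 4: TV = D_4×(1+g_2)/(r−g_2) = 34107.59911/0.103 = 331141.73889
P_0 = D_1/(1+r)^1 + D_2/(1+r)^2 + D_3/(1+r)^3 + D_4/(1+r)^4 + TV/(1+r)^4
    = 23794.38104 + 22290.25862 + 20881.21681 + 19561.24525 + 196751.94247 = 283279.04418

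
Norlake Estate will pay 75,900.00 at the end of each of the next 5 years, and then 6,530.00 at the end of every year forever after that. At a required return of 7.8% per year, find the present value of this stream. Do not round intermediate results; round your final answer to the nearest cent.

362158.41

PV of 5-year annuity: 75,900.00 × [1 − (1+0.078)^−5] / 0.078 = 304650.86998
Perpetuity value at year 5: 6,530.00 / 0.078 = 83717.94872
PV of perpetuity: 83717.94872 / (1+0.078)^5 = 57507.53790
Total PV = 304650.86998 + 57507.53790 = 362158.40788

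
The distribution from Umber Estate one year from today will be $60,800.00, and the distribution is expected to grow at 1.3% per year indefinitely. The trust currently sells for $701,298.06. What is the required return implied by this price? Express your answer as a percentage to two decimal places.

P = D₁/(r − g) ⇒ r = D₁/P + g = $60,800.0000/$701,298.06 + 0.013 = 0.086696 + 0.013 = 0.099696

9.97%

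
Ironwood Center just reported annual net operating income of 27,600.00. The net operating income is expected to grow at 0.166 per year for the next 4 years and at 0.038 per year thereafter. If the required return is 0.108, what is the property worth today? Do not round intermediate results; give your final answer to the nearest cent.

D_1 = 32181.60000
D_2 = 37523.74560
D_3 = 43752.68737
D_4 = 51015.63347
Terminal value at year 4: TV = D_4×(1+g_2)/(r−g_2) = 52954.22754/0.07 = 756488.96493
P_0 = D_1/(1+r)^1 + D_2/(1+r)^2 + D_3/(1+r)^3 + D_4/(1+r)^4 + TV/(1+r)^4
    = 29044.76534 + 30565.15920 + 32165.14045 + 33848.87524 + 501930.46432 = 627554.40456

627554.40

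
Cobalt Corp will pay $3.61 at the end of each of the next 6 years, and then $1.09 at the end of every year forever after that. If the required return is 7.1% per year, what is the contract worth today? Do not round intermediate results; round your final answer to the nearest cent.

$27.33

PV of 6-year annuity: $3.61 × [1 − (1+0.071)^−6] / 0.071 = 17.15422
Perpetuity value at year 6: $1.09 / 0.071 = 15.35211
PV of perpetuity: 15.35211 / (1+0.071)^6 = 10.17258
Total PV = 17.15422 + 10.17258 = 27.32680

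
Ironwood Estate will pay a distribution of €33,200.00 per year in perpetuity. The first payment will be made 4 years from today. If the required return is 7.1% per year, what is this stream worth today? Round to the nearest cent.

€380637.28

Value at end of year 3: C / r = €33,200.00 / 0.071 = €467,605.6338
Discount to today: PV = €467,605.6338 / (1 + 0.071)^3 = €467,605.6338 / 1.228481 = €380,637.28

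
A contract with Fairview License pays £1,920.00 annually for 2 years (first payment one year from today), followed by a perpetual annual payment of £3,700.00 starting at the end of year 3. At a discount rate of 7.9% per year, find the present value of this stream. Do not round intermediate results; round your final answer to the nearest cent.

£43656.87

PV of 2-year annuity: £1,920.00 × [1 − (1+0.079)^−2] / 0.079 = 3428.56848
Perpetuity value at year 2: £3,700.00 / 0.079 = 46835.44304
PV of perpetuity: 46835.44304 / (1+0.079)^2 = 40228.30586
Total PV = 3428.56848 + 40228.30586 = 43656.87434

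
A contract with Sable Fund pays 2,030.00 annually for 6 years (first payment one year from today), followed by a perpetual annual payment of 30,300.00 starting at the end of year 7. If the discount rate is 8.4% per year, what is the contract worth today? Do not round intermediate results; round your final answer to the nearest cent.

PV of 6-year annuity: 2,030.00 × [1 − (1+0.084)^−6] / 0.084 = 9271.64777
Perpetuity value at year 6: 30,300.00 / 0.084 = 360714.28571
PV of perpetuity: 360714.28571 / (1+0.084)^6 = 222324.66635
Total PV = 9271.64777 + 222324.66635 = 231596.31412

231596.31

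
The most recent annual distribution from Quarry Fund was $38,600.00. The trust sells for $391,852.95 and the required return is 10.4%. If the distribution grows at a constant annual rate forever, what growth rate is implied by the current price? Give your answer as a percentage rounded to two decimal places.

P = D₀(1+g)/(r−g) ⇒ P(r−g) = D₀(1+g) ⇒ g(P+D₀) = P·r − D₀
g = (P·r − D₀)/(P + D₀) = ($391,852.95×0.104 − $38,600.00) / ($391,852.95 + $38,600.00) = 0.005001

0.50%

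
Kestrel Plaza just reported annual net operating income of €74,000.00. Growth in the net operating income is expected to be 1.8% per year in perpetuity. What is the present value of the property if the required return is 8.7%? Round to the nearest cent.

€1091768.12

D₁ = D₀ × (1 + g) = €74,000.00 × 1.018 = €75,332.0000
Growing perpetuity: P = D₁ / (r − g) = €75,332.0000 / (0.087 − 0.018) = €1,091,768.12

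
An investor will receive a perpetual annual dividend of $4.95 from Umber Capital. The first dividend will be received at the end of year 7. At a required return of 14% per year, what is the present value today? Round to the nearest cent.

$16.11

Value at end of year 6: C / r = $4.95 / 0.14 = $35.3571
Discount to today: PV = $35.3571 / (1 + 0.14)^6 = $35.3571 / 2.194973 = $16.11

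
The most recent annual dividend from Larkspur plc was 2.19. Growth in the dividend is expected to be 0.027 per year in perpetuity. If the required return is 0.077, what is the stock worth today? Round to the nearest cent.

D₁ = D₀ × (1 + g) = 2.19 × 1.027 = 2.2491
Growing perpetuity: P = D₁ / (r − g) = 2.2491 / (0.077 − 0.027) = 44.98

44.98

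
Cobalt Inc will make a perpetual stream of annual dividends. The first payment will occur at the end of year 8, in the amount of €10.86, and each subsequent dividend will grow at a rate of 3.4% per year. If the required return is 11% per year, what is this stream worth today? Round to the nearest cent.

€68.83

Value at end of year 7: C₁ / (r − g) = €10.86 / (0.11 − 0.034) = €142.8947
Discount to today: PV = €142.8947 / (1 + 0.11)^7 = €142.8947 / 2.076160 = €68.83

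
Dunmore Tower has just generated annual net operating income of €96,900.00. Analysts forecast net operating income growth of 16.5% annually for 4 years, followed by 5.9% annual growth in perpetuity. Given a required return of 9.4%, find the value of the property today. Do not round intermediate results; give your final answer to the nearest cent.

€4225091.63

D_1 = 112888.50000
D_2 = 131515.10250
D_3 = 153215.09441
D_4 = 178495.58499
Terminal value at year 4: TV = D_4×(1+g_2)/(r−g_2) = 189026.82451/0.035 = 5400766.41443
P_0 = D_1/(1+r)^1 + D_2/(1+r)^2 + D_3/(1+r)^3 + D_4/(1+r)^4 + TV/(1+r)^4
    = 103188.75686 + 109885.65058 + 117017.16904 + 124611.51913 + 3770388.53601 = 4225091.63161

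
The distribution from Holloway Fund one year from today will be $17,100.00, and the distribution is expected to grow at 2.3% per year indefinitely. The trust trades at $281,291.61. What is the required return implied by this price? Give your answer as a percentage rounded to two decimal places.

8.38%

P = D₁/(r − g) ⇒ r = D₁/P + g = $17,100.0000/$281,291.61 + 0.023 = 0.060791 + 0.023 = 0.083791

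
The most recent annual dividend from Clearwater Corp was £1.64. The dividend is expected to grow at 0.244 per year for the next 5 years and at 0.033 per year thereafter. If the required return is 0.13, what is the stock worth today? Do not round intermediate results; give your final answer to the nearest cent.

£39.28

D_1 = 2.04016
D_2 = 2.53796
D_3 = 3.15722
D_4 = 3.92758
D_5 = 4.88591
Terminal value at year 5: TV = D_5×(1+g_2)/(r−g_2) = 5.04715/0.097 = 52.03246
P_0 = D_1/(1+r)^1 + D_2/(1+r)^2 + D_3/(1+r)^3 + D_4/(1+r)^4 + D_5/(1+r)^5 + TV/(1+r)^5
    = 1.80545 + 1.98759 + 2.18811 + 2.40886 + 2.65188 + 28.24113 = 39.28303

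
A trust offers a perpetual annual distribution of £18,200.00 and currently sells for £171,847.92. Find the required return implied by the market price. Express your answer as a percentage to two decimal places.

10.59%

P = C/r ⇒ r = C/P = £18,200.00/£171,847.92 = 0.105908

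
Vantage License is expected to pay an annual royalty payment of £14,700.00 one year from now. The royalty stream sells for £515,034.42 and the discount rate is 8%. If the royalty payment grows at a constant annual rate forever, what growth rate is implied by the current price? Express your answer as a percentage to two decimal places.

P = D₁/(r−g) ⇒ g = r − D₁/P = 0.08 − £14,700.00/£515,034.42 = 0.051458

5.15%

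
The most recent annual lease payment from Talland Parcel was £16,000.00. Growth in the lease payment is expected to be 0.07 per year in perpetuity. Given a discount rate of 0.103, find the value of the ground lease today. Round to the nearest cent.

D₁ = D₀ × (1 + g) = £16,000.00 × 1.07 = £17,120.0000
Growing perpetuity: P = D₁ / (r − g) = £17,120.0000 / (0.103 − 0.07) = £518,787.88

£518787.88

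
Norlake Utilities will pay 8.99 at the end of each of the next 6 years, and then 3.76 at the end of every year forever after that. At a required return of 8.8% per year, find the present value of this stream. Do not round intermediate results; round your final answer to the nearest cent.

PV of 6-year annuity: 8.99 × [1 − (1+0.088)^−6] / 0.088 = 40.57002
Perpetuity value at year 6: 3.76 / 0.088 = 42.72727
PV of perpetuity: 42.72727 / (1+0.088)^6 = 25.75917
Total PV = 40.57002 + 25.75917 = 66.32919

66.33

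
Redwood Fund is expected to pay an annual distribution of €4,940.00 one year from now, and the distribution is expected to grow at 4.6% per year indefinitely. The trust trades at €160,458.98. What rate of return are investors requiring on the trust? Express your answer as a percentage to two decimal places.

7.68%

P = D₁/(r − g) ⇒ r = D₁/P + g = €4,940.0000/€160,458.98 + 0.046 = 0.030787 + 0.046 = 0.076787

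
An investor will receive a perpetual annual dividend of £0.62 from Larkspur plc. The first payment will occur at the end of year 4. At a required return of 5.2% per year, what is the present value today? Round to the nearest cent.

£10.24

Value at end of year 3: C / r = £0.62 / 0.052 = £11.9231
Discount to today: PV = £11.9231 / (1 + 0.052)^3 = £11.9231 / 1.164253 = £10.24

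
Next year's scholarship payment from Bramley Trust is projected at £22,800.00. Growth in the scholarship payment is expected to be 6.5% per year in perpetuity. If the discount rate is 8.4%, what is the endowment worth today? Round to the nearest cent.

£1200000.00

Growing perpetuity: P = D₁ / (r − g) = £22,800.0000 / (0.084 − 0.065) = £1,200,000.00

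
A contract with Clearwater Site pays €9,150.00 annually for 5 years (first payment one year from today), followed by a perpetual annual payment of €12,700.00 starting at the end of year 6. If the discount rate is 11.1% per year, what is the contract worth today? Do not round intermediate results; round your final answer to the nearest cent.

€101326.92

PV of 5-year annuity: €9,150.00 × [1 − (1+0.111)^−5] / 0.111 = 33732.56034
Perpetuity value at year 5: €12,700.00 / 0.111 = 114414.41441
PV of perpetuity: 114414.41441 / (1+0.111)^5 = 67594.35799
Total PV = 33732.56034 + 67594.35799 = 101326.91833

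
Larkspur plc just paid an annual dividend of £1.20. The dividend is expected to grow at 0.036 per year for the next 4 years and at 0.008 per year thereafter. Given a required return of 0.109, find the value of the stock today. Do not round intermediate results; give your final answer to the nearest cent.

D_1 = 1.24320
D_2 = 1.28796
D_3 = 1.33432
D_4 = 1.38236
Terminal value at year 4: TV = D_4×(1+g_2)/(r−g_2) = 1.39342/0.101 = 13.79620
P_0 = D_1/(1+r)^1 + D_2/(1+r)^2 + D_3/(1+r)^3 + D_4/(1+r)^4 + TV/(1+r)^4
    = 1.12101 + 1.04722 + 0.97829 + 0.91389 + 9.12081 = 13.18121

£13.18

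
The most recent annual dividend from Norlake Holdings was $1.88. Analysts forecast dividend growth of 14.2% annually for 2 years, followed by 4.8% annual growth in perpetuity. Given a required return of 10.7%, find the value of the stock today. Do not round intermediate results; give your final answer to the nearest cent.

D_1 = 2.14696
D_2 = 2.45183
Terminal value at year 2: TV = D_2×(1+g_2)/(r−g_2) = 2.56952/0.059 = 43.55112
P_0 = D_1/(1+r)^1 + D_2/(1+r)^2 + TV/(1+r)^2
    = 1.93944 + 2.00076 + 35.53891 = 39.47911

$39.48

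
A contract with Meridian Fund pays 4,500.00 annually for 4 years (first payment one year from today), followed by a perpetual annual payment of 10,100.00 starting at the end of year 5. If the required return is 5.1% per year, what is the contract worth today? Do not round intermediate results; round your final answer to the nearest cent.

178227.93

PV of 4-year annuity: 4,500.00 × [1 − (1+0.051)^−4] / 0.051 = 15919.78076
Perpetuity value at year 4: 10,100.00 / 0.051 = 198039.21569
PV of perpetuity: 198039.21569 / (1+0.051)^4 = 162308.15221
Total PV = 15919.78076 + 162308.15221 = 178227.93297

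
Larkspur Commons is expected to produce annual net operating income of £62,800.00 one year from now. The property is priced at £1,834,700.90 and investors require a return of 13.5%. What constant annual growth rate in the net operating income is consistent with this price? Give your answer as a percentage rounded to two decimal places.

P = D₁/(r−g) ⇒ g = r − D₁/P = 0.135 − £62,800.00/£1,834,700.90 = 0.100771

10.08%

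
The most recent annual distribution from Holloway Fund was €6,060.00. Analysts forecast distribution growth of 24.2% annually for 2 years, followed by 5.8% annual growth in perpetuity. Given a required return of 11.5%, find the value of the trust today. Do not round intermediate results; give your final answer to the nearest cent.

€153834.47

D_1 = 7526.52000
D_2 = 9347.93784
Terminal value at year 2: TV = D_2×(1+g_2)/(r−g_2) = 9890.11823/0.057 = 173510.84622
P_0 = D_1/(1+r)^1 + D_2/(1+r)^2 + TV/(1+r)^2
    = 6750.24215 + 7519.10381 + 139565.11993 = 153834.46590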